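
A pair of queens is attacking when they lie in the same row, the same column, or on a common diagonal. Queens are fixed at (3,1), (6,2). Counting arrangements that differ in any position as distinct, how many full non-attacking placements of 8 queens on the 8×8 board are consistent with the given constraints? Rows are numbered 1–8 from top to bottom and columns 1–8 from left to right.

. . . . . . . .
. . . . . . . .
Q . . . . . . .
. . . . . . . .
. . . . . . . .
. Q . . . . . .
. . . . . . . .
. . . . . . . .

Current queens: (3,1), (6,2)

Branch on row 1: col 4 → 3; col 5 → 1; col 6 → 3; col 8 → 1.
Sum: 3 + 1 + 3 + 1 = 8.

8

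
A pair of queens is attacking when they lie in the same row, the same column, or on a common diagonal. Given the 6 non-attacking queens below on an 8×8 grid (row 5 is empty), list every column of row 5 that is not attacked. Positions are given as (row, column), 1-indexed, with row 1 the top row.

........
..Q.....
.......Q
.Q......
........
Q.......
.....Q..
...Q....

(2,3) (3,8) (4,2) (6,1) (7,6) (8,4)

(2,3) attacks row 5 at column 3 and diagonals 6.
(3,8) attacks row 5 at column 8 and diagonals 6.
(4,2) attacks row 5 at column 2 and diagonals 1, 3.
(6,1) attacks row 5 at column 1 and diagonals 2.
(7,6) attacks row 5 at column 6 and diagonals 4, 8.
(8,4) attacks row 5 at column 4 and diagonals 1, 7.
Attacked columns: {1, 2, 3, 4, 6, 7, 8}. Safe: {5}.

columns 5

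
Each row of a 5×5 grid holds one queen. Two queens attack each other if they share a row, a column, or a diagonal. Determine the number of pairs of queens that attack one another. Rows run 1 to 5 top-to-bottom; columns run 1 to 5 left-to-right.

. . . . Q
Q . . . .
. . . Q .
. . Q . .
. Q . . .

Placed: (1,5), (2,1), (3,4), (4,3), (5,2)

Same diagonal: (2,1)–(4,3) (|2−4| = |1−3| = 2); (3,4)–(4,3) (|3−4| = |4−3| = 1); (3,4)–(5,2) (|3−5| = |4−2| = 2); (4,3)–(5,2) (|4−5| = |3−2| = 1).
Total attacking pairs: 4.

4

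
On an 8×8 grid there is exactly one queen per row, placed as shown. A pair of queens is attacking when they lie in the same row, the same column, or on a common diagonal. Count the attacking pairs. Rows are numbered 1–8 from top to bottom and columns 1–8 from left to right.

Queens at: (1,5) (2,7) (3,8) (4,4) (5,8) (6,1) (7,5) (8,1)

5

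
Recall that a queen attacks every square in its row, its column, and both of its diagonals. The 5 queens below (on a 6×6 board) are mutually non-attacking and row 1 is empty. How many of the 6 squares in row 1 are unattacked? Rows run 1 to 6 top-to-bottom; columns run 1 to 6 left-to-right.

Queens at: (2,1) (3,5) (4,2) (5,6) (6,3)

1

(2,1) attacks row 1 at column 1 and diagonals 2.
(3,5) attacks row 1 at column 5 and diagonals 3.
(4,2) attacks row 1 at column 2 and diagonals 5.
(5,6) attacks row 1 at column 6 and diagonals 2.
(6,3) attacks row 1 at column 3.
Attacked columns: {1, 2, 3, 5, 6}. Safe: {4}.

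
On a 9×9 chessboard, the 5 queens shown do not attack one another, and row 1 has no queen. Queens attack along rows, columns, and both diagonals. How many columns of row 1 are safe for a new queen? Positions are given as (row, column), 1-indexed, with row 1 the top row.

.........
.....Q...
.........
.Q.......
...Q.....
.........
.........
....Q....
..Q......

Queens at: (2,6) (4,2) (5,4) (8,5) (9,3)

2

(2,6) attacks row 1 at column 6 and diagonals 5, 7.
(4,2) attacks row 1 at column 2 and diagonals 5.
(5,4) attacks row 1 at column 4 and diagonals 8.
(8,5) attacks row 1 at column 5.
(9,3) attacks row 1 at column 3.
Attacked columns: {2, 3, 4, 5, 6, 7, 8}. Safe: {1, 9}.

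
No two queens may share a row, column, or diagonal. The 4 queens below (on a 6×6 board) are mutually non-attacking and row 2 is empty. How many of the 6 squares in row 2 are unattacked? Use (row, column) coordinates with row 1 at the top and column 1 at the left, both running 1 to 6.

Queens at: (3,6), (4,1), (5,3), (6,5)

2

(3,6) attacks row 2 at column 6 and diagonals 5.
(4,1) attacks row 2 at column 1 and diagonals 3.
(5,3) attacks row 2 at column 3 and diagonals 6.
(6,5) attacks row 2 at column 5 and diagonals 1.
Attacked columns: {1, 3, 5, 6}. Safe: {2, 4}.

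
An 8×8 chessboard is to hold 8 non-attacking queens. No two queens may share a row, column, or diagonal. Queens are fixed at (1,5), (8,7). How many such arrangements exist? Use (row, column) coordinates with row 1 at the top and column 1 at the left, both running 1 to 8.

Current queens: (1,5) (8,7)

3

Branch on row 2: col 2 → 1; col 3 → 1; col 8 → 1.
Sum: 1 + 1 + 1 = 3.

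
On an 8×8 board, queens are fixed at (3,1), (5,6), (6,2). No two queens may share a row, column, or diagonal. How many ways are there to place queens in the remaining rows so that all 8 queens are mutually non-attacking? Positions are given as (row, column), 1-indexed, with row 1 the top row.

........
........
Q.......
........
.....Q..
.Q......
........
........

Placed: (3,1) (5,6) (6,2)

2

Branch on row 1: col 4 → 1; col 5 → 0; col 8 → 1.
Sum: 1 + 0 + 1 = 2.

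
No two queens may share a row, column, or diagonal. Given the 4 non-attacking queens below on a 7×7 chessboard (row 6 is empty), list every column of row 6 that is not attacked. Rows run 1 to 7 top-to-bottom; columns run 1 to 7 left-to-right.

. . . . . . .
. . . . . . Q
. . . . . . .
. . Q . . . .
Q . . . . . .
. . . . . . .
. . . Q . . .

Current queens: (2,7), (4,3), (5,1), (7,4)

columns 6

(2,7) attacks row 6 at column 7 and diagonals 3.
(4,3) attacks row 6 at column 3 and diagonals 1, 5.
(5,1) attacks row 6 at column 1 and diagonals 2.
(7,4) attacks row 6 at column 4 and diagonals 3, 5.
Attacked columns: {1, 2, 3, 4, 5, 7}. Safe: {6}.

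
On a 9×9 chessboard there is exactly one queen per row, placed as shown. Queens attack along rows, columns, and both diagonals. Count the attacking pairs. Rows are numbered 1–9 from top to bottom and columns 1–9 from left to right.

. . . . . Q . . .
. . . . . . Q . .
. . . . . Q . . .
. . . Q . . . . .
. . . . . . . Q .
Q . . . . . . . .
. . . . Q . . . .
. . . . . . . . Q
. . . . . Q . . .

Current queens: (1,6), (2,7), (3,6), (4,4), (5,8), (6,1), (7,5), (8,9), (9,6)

Same column: (1,6)–(3,6) (column 6); (1,6)–(9,6) (column 6); (3,6)–(9,6) (column 6).
Same diagonal: (1,6)–(2,7) (|1−2| = |6−7| = 1); (1,6)–(6,1) (|1−6| = |6−1| = 5); (2,7)–(3,6) (|2−3| = |7−6| = 1); (3,6)–(5,8) (|3−5| = |6−8| = 2).
Total attacking pairs: 7.

7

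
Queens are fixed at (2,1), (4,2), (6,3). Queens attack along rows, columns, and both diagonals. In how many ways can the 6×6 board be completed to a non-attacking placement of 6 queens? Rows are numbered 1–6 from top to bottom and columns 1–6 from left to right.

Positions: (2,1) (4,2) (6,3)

1

Branch on row 1: col 4 → 1; col 6 → 0.
Sum: 1 + 0 = 1.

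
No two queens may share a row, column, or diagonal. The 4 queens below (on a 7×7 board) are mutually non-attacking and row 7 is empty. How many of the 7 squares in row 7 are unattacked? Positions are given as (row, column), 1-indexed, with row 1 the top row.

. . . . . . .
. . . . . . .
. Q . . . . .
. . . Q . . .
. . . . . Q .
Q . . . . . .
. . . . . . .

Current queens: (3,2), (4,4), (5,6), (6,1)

(3,2) attacks row 7 at column 2 and diagonals 6.
(4,4) attacks row 7 at column 4 and diagonals 1, 7.
(5,6) attacks row 7 at column 6 and diagonals 4.
(6,1) attacks row 7 at column 1 and diagonals 2.
Attacked columns: {1, 2, 4, 6, 7}. Safe: {3, 5}.

2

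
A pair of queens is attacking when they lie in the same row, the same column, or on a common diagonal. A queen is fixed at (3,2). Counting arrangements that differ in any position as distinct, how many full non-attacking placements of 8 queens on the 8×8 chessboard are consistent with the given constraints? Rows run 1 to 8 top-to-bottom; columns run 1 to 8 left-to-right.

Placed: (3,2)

Branch on row 1: col 1 → 0; col 3 → 7; col 5 → 3; col 6 → 2; col 7 → 2; col 8 → 0.
Sum: 0 + 7 + 3 + 2 + 2 + 0 = 14.

14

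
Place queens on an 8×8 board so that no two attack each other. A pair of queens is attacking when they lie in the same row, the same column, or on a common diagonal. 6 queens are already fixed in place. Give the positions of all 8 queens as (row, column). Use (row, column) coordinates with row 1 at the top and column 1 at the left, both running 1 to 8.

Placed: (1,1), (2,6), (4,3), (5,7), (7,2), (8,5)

(1,1) (2,6) (3,8) (4,3) (5,7) (6,4) (7,2) (8,5)

Row 3: attacked by (1,1)→{1,3}; (2,6)→{5,6,7}; (4,3)→{2,3,4}; (5,7)→{5,7}; (7,2)→{2,6}; (8,5)→{5}. Safe: 8. Place at column 8.
Row 6: attacked by (1,1)→{1,6}; (2,6)→{2,6}; (3,8)→{5,8}; (4,3)→{1,3,5}; (5,7)→{6,7,8}; (7,2)→{1,2,3}; (8,5)→{3,5,7}. Safe: 4. Place at column 4.
Columns [1, 6, 8, 3, 7, 4, 2, 5], r−c [0, -4, -5, 1, -2, 2, 5, 3], r+c [2, 8, 11, 7, 12, 10, 9, 13] are all distinct, so no two queens attack.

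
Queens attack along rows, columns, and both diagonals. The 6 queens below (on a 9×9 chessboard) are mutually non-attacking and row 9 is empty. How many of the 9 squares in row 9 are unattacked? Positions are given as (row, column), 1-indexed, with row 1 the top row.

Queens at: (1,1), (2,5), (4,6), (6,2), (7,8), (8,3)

1

(1,1) attacks row 9 at column 1 and diagonals 9.
(2,5) attacks row 9 at column 5.
(4,6) attacks row 9 at column 6 and diagonals 1.
(6,2) attacks row 9 at column 2 and diagonals 5.
(7,8) attacks row 9 at column 8 and diagonals 6.
(8,3) attacks row 9 at column 3 and diagonals 2, 4.
Attacked columns: {1, 2, 3, 4, 5, 6, 8, 9}. Safe: {7}.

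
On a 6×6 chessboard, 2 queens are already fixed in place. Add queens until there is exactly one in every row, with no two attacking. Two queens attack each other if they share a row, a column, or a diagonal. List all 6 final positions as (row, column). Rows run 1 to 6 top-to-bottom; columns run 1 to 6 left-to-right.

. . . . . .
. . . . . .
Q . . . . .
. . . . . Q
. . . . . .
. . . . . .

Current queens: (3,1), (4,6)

(1,5) (2,3) (3,1) (4,6) (5,4) (6,2)

Row 1: attacked by (3,1)→{1,3}; (4,6)→{3,6}. Safe: 2, 4, 5. Place at column 5.
Row 2: attacked by (1,5)→{4,5,6}; (3,1)→{1,2}; (4,6)→{4,6}. Safe: 3. Place at column 3.
Row 5: attacked by (1,5)→{1,5}; (2,3)→{3,6}; (3,1)→{1,3}; (4,6)→{5,6}. Safe: 2, 4. Place at column 4.
Row 6: attacked by (1,5)→{5}; (2,3)→{3}; (3,1)→{1,4}; (4,6)→{4,6}; (5,4)→{3,4,5}. Safe: 2. Place at column 2.
Columns [5, 3, 1, 6, 4, 2], r−c [-4, -1, 2, -2, 1, 4], r+c [6, 5, 4, 10, 9, 8] are all distinct, so no two queens attack.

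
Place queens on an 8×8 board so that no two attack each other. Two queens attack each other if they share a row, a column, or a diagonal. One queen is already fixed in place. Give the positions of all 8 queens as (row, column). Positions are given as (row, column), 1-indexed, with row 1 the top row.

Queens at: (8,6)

(1,4) (2,1) (3,5) (4,8) (5,2) (6,7) (7,3) (8,6)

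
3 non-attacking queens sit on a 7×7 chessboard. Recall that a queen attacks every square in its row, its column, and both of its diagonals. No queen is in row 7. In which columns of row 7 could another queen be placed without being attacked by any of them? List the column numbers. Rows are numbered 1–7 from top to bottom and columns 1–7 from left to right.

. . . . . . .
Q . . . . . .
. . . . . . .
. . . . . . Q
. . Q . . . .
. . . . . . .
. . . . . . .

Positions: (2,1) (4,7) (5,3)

(2,1) attacks row 7 at column 1 and diagonals 6.
(4,7) attacks row 7 at column 7 and diagonals 4.
(5,3) attacks row 7 at column 3 and diagonals 1, 5.
Attacked columns: {1, 3, 4, 5, 6, 7}. Safe: {2}.

columns 2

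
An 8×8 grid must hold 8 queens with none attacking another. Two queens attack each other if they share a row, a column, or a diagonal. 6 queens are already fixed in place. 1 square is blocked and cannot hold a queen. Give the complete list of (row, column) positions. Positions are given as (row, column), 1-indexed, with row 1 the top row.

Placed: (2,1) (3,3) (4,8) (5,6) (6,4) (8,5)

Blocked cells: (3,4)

(1,7) (2,1) (3,3) (4,8) (5,6) (6,4) (7,2) (8,5)

Row 1: attacked by (2,1)→{1,2}; (3,3)→{1,3,5}; (4,8)→{5,8}; (5,6)→{2,6}; (6,4)→{4}; (8,5)→{5}. Safe: 7. Place at column 7.
Row 7: attacked by (1,7)→{1,7}; (2,1)→{1,6}; (3,3)→{3,7}; (4,8)→{5,8}; (5,6)→{4,6,8}; (6,4)→{3,4,5}; (8,5)→{4,5,6}. Safe: 2. Place at column 2.
Columns [7, 1, 3, 8, 6, 4, 2, 5], r−c [-6, 1, 0, -4, -1, 2, 5, 3], r+c [8, 3, 6, 12, 11, 10, 9, 13] are all distinct, so no two queens attack.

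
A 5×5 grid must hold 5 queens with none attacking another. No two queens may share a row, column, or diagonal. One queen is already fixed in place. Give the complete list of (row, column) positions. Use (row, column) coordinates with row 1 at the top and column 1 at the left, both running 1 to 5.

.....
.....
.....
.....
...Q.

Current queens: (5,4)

(1,1) (2,3) (3,5) (4,2) (5,4)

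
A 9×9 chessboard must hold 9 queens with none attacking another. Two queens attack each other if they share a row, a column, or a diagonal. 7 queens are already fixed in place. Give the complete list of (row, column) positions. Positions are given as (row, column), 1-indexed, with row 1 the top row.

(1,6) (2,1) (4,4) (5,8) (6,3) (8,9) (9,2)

(1,6) (2,1) (3,7) (4,4) (5,8) (6,3) (7,5) (8,9) (9,2)

Row 3: attacked by (1,6)→{4,6,8}; (2,1)→{1,2}; (4,4)→{3,4,5}; (5,8)→{6,8}; (6,3)→{3,6}; (8,9)→{4,9}; (9,2)→{2,8}. Safe: 7. Place at column 7.
Row 7: attacked by (1,6)→{6}; (2,1)→{1,6}; (3,7)→{3,7}; (4,4)→{1,4,7}; (5,8)→{6,8}; (6,3)→{2,3,4}; (8,9)→{8,9}; (9,2)→{2,4}. Safe: 5. Place at column 5.
Columns [6, 1, 7, 4, 8, 3, 5, 9, 2], r−c [-5, 1, -4, 0, -3, 3, 2, -1, 7], r+c [7, 3, 10, 8, 13, 9, 12, 17, 11] are all distinct, so no two queens attack.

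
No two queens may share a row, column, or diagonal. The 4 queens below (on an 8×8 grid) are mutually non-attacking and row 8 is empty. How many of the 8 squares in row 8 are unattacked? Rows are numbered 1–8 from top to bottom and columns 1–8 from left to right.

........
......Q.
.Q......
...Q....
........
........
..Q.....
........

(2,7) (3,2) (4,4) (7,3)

2

(2,7) attacks row 8 at column 7 and diagonals 1.
(3,2) attacks row 8 at column 2 and diagonals 7.
(4,4) attacks row 8 at column 4 and diagonals 8.
(7,3) attacks row 8 at column 3 and diagonals 2, 4.
Attacked columns: {1, 2, 3, 4, 7, 8}. Safe: {5, 6}.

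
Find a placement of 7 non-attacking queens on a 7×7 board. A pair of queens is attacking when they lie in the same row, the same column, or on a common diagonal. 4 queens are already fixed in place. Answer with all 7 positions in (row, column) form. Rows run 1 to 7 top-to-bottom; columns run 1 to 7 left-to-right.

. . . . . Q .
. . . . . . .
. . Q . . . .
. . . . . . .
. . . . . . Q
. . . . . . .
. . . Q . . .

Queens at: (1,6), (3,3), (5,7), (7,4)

(1,6) (2,1) (3,3) (4,5) (5,7) (6,2) (7,4)

Row 2: attacked by (1,6)→{5,6,7}; (3,3)→{2,3,4}; (5,7)→{4,7}; (7,4)→{4}. Safe: 1. Place at column 1.
Row 4: attacked by (1,6)→{3,6}; (2,1)→{1,3}; (3,3)→{2,3,4}; (5,7)→{6,7}; (7,4)→{1,4,7}. Safe: 5. Place at column 5.
Row 6: attacked by (1,6)→{1,6}; (2,1)→{1,5}; (3,3)→{3,6}; (4,5)→{3,5,7}; (5,7)→{6,7}; (7,4)→{3,4,5}. Safe: 2. Place at column 2.
Columns [6, 1, 3, 5, 7, 2, 4], r−c [-5, 1, 0, -1, -2, 4, 3], r+c [7, 3, 6, 9, 12, 8, 11] are all distinct, so no two queens attack.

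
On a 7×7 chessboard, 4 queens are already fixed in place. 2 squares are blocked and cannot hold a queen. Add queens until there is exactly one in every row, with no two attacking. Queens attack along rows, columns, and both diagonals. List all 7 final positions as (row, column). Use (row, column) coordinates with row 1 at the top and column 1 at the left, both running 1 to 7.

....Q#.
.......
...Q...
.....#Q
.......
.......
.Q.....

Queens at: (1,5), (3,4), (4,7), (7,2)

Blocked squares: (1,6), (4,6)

(1,5) (2,1) (3,4) (4,7) (5,3) (6,6) (7,2)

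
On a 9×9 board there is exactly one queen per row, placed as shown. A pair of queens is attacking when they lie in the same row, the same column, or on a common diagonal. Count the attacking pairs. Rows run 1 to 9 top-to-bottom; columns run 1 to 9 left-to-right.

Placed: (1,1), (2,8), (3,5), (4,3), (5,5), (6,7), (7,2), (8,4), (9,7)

Same column: (3,5)–(5,5) (column 5); (6,7)–(9,7) (column 7).
Same diagonal: (1,1)–(5,5) (|1−5| = |1−5| = 4); (2,8)–(5,5) (|2−5| = |8−5| = 3).
Total attacking pairs: 4.

4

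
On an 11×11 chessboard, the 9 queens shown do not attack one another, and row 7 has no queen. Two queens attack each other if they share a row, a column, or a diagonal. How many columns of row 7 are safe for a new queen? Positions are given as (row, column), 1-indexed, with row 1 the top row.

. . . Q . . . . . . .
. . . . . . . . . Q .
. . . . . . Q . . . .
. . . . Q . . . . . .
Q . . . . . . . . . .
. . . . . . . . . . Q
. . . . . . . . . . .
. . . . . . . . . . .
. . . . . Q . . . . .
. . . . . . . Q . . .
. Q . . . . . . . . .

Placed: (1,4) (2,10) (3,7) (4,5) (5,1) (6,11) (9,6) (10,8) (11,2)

1

(1,4) attacks row 7 at column 4 and diagonals 10.
(2,10) attacks row 7 at column 10 and diagonals 5.
(3,7) attacks row 7 at column 7 and diagonals 3, 11.
(4,5) attacks row 7 at column 5 and diagonals 2, 8.
(5,1) attacks row 7 at column 1 and diagonals 3.
(6,11) attacks row 7 at column 11 and diagonals 10.
(9,6) attacks row 7 at column 6 and diagonals 4, 8.
(10,8) attacks row 7 at column 8 and diagonals 5, 11.
(11,2) attacks row 7 at column 2 and diagonals 6.
Attacked columns: {1, 2, 3, 4, 5, 6, 7, 8, 10, 11}. Safe: {9}.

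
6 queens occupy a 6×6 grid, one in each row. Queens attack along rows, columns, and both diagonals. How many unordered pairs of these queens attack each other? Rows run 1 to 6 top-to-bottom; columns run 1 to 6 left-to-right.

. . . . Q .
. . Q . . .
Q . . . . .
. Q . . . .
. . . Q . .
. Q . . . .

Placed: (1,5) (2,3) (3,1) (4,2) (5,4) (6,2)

3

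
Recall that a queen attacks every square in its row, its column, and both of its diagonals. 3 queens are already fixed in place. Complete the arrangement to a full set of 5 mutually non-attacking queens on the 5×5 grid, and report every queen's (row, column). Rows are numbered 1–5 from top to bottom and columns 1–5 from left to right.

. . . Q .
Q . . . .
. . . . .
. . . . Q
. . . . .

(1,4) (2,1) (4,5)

(1,4) (2,1) (3,3) (4,5) (5,2)

Row 3: attacked by (1,4)→{2,4}; (2,1)→{1,2}; (4,5)→{4,5}. Safe: 3. Place at column 3.
Row 5: attacked by (1,4)→{4}; (2,1)→{1,4}; (3,3)→{1,3,5}; (4,5)→{4,5}. Safe: 2. Place at column 2.
Columns [4, 1, 3, 5, 2], r−c [-3, 1, 0, -1, 3], r+c [5, 3, 6, 9, 7] are all distinct, so no two queens attack.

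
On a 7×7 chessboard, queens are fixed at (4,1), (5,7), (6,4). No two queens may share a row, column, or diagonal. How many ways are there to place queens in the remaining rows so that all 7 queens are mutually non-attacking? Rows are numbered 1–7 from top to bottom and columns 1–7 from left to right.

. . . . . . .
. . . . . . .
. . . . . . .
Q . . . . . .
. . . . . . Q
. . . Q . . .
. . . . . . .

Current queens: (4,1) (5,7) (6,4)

Branch on row 1: col 2 → 1; col 5 → 0; col 6 → 0.
Sum: 1 + 0 + 0 = 1.

1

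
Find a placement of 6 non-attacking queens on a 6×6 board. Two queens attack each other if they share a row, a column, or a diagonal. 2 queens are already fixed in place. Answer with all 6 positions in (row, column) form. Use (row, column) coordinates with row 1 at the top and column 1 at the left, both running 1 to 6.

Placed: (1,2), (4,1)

(1,2) (2,4) (3,6) (4,1) (5,3) (6,5)

Row 2: attacked by (1,2)→{1,2,3}; (4,1)→{1,3}. Safe: 4, 5, 6. Place at column 4.
Row 3: attacked by (1,2)→{2,4}; (2,4)→{3,4,5}; (4,1)→{1,2}. Safe: 6. Place at column 6.
Row 5: attacked by (1,2)→{2,6}; (2,4)→{1,4}; (3,6)→{4,6}; (4,1)→{1,2}. Safe: 3, 5. Place at column 3.
Row 6: attacked by (1,2)→{2}; (2,4)→{4}; (3,6)→{3,6}; (4,1)→{1,3}; (5,3)→{2,3,4}. Safe: 5. Place at column 5.
Columns [2, 4, 6, 1, 3, 5], r−c [-1, -2, -3, 3, 2, 1], r+c [3, 6, 9, 5, 8, 11] are all distinct, so no two queens attack.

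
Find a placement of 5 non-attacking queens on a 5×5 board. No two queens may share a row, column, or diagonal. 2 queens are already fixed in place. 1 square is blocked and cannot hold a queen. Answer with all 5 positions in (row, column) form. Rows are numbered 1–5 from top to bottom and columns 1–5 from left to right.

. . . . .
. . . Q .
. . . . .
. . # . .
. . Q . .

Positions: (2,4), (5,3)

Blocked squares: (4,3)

(1,1) (2,4) (3,2) (4,5) (5,3)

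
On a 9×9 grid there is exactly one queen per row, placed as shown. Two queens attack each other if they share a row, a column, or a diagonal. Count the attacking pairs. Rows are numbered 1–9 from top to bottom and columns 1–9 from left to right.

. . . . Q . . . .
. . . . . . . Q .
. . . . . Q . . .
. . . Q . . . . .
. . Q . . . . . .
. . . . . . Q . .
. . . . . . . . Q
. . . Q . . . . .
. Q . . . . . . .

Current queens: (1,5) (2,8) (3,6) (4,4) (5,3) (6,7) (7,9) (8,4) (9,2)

Same column: (4,4)–(8,4) (column 4).
Same diagonal: (4,4)–(5,3) (|4−5| = |4−3| = 1).
Total attacking pairs: 2.

2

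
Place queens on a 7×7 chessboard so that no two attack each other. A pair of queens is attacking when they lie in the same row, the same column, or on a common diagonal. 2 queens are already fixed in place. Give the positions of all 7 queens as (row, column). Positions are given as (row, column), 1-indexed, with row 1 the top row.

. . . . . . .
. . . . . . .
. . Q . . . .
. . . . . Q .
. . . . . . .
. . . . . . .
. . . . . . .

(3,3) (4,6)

(1,4) (2,1) (3,3) (4,6) (5,2) (6,7) (7,5)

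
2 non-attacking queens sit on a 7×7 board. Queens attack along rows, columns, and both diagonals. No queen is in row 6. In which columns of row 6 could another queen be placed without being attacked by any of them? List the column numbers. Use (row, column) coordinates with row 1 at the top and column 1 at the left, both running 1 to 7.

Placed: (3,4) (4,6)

(3,4) attacks row 6 at column 4 and diagonals 1, 7.
(4,6) attacks row 6 at column 6 and diagonals 4.
Attacked columns: {1, 4, 6, 7}. Safe: {2, 3, 5}.

columns 2, 3, 5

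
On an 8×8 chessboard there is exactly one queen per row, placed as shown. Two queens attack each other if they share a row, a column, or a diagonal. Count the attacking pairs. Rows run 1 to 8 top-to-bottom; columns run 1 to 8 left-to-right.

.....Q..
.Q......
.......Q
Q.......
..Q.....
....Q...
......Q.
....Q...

Same column: (6,5)–(8,5) (column 5).
Same diagonal: (1,6)–(3,8) (|1−3| = |6−8| = 2); (2,2)–(7,7) (|2−7| = |2−7| = 5); (3,8)–(6,5) (|3−6| = |8−5| = 3); (4,1)–(8,5) (|4−8| = |1−5| = 4).
Total attacking pairs: 5.

5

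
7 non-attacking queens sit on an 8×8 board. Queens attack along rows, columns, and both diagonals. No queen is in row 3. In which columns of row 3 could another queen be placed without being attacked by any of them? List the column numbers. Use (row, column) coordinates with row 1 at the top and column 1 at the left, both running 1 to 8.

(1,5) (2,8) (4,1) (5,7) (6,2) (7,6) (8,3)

(1,5) attacks row 3 at column 5 and diagonals 3, 7.
(2,8) attacks row 3 at column 8 and diagonals 7.
(4,1) attacks row 3 at column 1 and diagonals 2.
(5,7) attacks row 3 at column 7 and diagonals 5.
(6,2) attacks row 3 at column 2 and diagonals 5.
(7,6) attacks row 3 at column 6 and diagonals 2.
(8,3) attacks row 3 at column 3 and diagonals 8.
Attacked columns: {1, 2, 3, 5, 6, 7, 8}. Safe: {4}.

columns 4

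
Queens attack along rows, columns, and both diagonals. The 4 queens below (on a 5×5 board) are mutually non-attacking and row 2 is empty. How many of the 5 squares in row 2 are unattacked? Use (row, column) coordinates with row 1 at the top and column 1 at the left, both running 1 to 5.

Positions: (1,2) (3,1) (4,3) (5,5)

1

(1,2) attacks row 2 at column 2 and diagonals 1, 3.
(3,1) attacks row 2 at column 1 and diagonals 2.
(4,3) attacks row 2 at column 3 and diagonals 1, 5.
(5,5) attacks row 2 at column 5 and diagonals 2.
Attacked columns: {1, 2, 3, 5}. Safe: {4}.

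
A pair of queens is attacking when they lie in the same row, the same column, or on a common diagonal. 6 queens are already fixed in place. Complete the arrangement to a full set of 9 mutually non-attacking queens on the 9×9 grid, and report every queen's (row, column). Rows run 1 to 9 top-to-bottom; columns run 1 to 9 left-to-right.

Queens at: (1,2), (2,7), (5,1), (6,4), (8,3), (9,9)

Row 3: attacked by (1,2)→{2,4}; (2,7)→{6,7,8}; (5,1)→{1,3}; (6,4)→{1,4,7}; (8,3)→{3,8}; (9,9)→{3,9}. Safe: 5. Place at column 5.
Row 4: attacked by (1,2)→{2,5}; (2,7)→{5,7,9}; (3,5)→{4,5,6}; (5,1)→{1,2}; (6,4)→{2,4,6}; (8,3)→{3,7}; (9,9)→{4,9}. Safe: 8. Place at column 8.
Row 7: attacked by (1,2)→{2,8}; (2,7)→{2,7}; (3,5)→{1,5,9}; (4,8)→{5,8}; (5,1)→{1,3}; (6,4)→{3,4,5}; (8,3)→{2,3,4}; (9,9)→{7,9}. Safe: 6. Place at column 6.
Columns [2, 7, 5, 8, 1, 4, 6, 3, 9], r−c [-1, -5, -2, -4, 4, 2, 1, 5, 0], r+c [3, 9, 8, 12, 6, 10, 13, 11, 18] are all distinct, so no two queens attack.

(1,2) (2,7) (3,5) (4,8) (5,1) (6,4) (7,6) (8,3) (9,9)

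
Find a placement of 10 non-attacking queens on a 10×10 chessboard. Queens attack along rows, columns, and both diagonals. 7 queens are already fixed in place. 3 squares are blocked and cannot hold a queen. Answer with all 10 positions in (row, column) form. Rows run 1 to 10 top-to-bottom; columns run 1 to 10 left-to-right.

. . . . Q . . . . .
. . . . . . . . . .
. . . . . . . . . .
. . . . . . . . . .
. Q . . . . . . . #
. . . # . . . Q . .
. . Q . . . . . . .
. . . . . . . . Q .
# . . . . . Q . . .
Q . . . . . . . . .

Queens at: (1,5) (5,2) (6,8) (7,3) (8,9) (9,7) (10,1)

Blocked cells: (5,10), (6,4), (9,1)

(1,5) (2,10) (3,6) (4,4) (5,2) (6,8) (7,3) (8,9) (9,7) (10,1)

Row 2: attacked by (1,5)→{4,5,6}; (5,2)→{2,5}; (6,8)→{4,8}; (7,3)→{3,8}; (8,9)→{3,9}; (9,7)→{7}; (10,1)→{1,9}. Safe: 10. Place at column 10.
Row 3: attacked by (1,5)→{3,5,7}; (2,10)→{9,10}; (5,2)→{2,4}; (6,8)→{5,8}; (7,3)→{3,7}; (8,9)→{4,9}; (9,7)→{1,7}; (10,1)→{1,8}. Safe: 6. Place at column 6.
Row 4: attacked by (1,5)→{2,5,8}; (2,10)→{8,10}; (3,6)→{5,6,7}; (5,2)→{1,2,3}; (6,8)→{6,8,10}; (7,3)→{3,6}; (8,9)→{5,9}; (9,7)→{2,7}; (10,1)→{1,7}. Safe: 4. Place at column 4.
Columns [5, 10, 6, 4, 2, 8, 3, 9, 7, 1], r−c [-4, -8, -3, 0, 3, -2, 4, -1, 2, 9], r+c [6, 12, 9, 8, 7, 14, 10, 17, 16, 11] are all distinct, so no two queens attack.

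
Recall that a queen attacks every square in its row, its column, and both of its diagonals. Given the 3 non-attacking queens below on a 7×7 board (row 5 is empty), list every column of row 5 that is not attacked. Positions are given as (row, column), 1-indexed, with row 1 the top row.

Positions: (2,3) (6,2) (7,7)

(2,3) attacks row 5 at column 3 and diagonals 6.
(6,2) attacks row 5 at column 2 and diagonals 1, 3.
(7,7) attacks row 5 at column 7 and diagonals 5.
Attacked columns: {1, 2, 3, 5, 6, 7}. Safe: {4}.

columns 4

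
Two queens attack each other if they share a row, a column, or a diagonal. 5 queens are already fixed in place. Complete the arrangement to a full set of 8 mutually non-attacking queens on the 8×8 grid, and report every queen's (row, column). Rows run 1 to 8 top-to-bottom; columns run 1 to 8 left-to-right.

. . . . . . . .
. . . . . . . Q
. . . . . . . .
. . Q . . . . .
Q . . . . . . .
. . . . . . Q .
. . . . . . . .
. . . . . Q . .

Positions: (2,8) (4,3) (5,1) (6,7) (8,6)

(1,4) (2,8) (3,5) (4,3) (5,1) (6,7) (7,2) (8,6)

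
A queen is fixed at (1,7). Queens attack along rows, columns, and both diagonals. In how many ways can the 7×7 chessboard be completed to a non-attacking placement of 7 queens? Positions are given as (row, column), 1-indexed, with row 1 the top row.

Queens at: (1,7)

Branch on row 2: col 1 → 0; col 2 → 1; col 3 → 1; col 4 → 1; col 5 → 1.
Sum: 0 + 1 + 1 + 1 + 1 = 4.

4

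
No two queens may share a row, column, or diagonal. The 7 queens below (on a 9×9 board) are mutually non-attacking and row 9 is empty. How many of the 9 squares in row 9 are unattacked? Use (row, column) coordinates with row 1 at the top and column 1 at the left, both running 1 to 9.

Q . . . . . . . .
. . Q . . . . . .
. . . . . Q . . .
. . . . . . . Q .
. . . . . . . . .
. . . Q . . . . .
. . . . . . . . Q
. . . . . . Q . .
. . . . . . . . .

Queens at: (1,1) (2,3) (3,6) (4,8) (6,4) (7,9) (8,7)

2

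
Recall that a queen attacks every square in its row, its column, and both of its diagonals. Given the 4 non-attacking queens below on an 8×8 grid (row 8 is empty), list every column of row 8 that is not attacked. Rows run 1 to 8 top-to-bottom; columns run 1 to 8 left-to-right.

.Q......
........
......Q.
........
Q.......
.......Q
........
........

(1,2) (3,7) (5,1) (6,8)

(1,2) attacks row 8 at column 2.
(3,7) attacks row 8 at column 7 and diagonals 2.
(5,1) attacks row 8 at column 1 and diagonals 4.
(6,8) attacks row 8 at column 8 and diagonals 6.
Attacked columns: {1, 2, 4, 6, 7, 8}. Safe: {3, 5}.

columns 3, 5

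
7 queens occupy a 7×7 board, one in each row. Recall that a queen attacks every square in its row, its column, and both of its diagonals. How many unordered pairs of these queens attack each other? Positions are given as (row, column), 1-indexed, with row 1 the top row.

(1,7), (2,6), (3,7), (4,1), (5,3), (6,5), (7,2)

Same column: (1,7)–(3,7) (column 7).
Same diagonal: (1,7)–(2,6) (|1−2| = |7−6| = 1); (1,7)–(5,3) (|1−5| = |7−3| = 4); (2,6)–(3,7) (|2−3| = |6−7| = 1); (2,6)–(5,3) (|2−5| = |6−3| = 3).
Total attacking pairs: 5.

5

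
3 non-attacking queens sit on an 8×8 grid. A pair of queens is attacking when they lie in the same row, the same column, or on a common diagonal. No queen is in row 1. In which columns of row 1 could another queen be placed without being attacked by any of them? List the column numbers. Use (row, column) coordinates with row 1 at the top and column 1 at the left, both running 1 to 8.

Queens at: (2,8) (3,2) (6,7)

columns 1, 3, 5, 6

(2,8) attacks row 1 at column 8 and diagonals 7.
(3,2) attacks row 1 at column 2 and diagonals 4.
(6,7) attacks row 1 at column 7 and diagonals 2.
Attacked columns: {2, 4, 7, 8}. Safe: {1, 3, 5, 6}.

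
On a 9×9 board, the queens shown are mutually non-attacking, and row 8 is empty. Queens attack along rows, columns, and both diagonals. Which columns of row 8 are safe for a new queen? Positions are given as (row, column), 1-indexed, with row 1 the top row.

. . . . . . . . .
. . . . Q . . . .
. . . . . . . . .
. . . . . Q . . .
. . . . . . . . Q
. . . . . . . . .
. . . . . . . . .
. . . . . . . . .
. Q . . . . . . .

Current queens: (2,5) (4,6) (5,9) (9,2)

columns 4, 7, 8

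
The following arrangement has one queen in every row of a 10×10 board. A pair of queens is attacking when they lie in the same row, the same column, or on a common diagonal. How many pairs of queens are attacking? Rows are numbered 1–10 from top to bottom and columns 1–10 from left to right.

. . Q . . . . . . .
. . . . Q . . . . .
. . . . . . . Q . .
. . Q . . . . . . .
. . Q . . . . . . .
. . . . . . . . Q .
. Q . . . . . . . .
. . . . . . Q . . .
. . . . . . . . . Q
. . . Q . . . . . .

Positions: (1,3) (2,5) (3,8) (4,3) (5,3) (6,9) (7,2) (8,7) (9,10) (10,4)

7

Same column: (1,3)–(4,3) (column 3); (1,3)–(5,3) (column 3); (4,3)–(5,3) (column 3).
Same diagonal: (2,5)–(4,3) (|2−4| = |5−3| = 2); (2,5)–(6,9) (|2−6| = |5−9| = 4); (4,3)–(8,7) (|4−8| = |3−7| = 4); (6,9)–(8,7) (|6−8| = |9−7| = 2).
Total attacking pairs: 7.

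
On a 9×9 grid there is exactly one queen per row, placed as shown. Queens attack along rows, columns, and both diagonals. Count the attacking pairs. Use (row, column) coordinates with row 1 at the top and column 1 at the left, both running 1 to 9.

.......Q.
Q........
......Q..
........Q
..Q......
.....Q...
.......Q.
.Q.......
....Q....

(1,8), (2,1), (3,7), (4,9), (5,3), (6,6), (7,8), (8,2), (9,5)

2

Same column: (1,8)–(7,8) (column 8).
Same diagonal: (3,7)–(8,2) (|3−8| = |7−2| = 5).
Total attacking pairs: 2.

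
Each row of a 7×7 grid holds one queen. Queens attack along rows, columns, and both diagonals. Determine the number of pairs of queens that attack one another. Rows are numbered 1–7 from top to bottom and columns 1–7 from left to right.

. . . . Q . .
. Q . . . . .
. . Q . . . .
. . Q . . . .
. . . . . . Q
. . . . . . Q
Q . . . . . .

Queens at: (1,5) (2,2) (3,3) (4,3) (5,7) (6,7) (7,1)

Same column: (3,3)–(4,3) (column 3); (5,7)–(6,7) (column 7).
Same diagonal: (1,5)–(3,3) (|1−3| = |5−3| = 2); (2,2)–(3,3) (|2−3| = |2−3| = 1).
Total attacking pairs: 4.

4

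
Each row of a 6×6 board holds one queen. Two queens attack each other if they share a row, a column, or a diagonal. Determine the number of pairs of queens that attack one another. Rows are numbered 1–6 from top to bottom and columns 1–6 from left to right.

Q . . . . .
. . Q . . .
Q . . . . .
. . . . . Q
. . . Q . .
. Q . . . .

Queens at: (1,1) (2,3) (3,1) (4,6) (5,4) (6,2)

1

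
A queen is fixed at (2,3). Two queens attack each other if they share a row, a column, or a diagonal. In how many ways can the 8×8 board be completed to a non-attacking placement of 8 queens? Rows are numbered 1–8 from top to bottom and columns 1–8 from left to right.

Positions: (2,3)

14

Branch on row 1: col 1 → 0; col 5 → 3; col 6 → 8; col 7 → 2; col 8 → 1.
Sum: 0 + 3 + 8 + 2 + 1 = 14.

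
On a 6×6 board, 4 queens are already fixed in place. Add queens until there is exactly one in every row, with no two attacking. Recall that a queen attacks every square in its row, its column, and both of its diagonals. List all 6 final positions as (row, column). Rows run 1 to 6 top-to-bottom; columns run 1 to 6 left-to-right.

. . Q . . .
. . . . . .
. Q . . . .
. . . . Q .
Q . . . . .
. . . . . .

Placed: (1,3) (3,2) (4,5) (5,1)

(1,3) (2,6) (3,2) (4,5) (5,1) (6,4)

Row 2: attacked by (1,3)→{2,3,4}; (3,2)→{1,2,3}; (4,5)→{3,5}; (5,1)→{1,4}. Safe: 6. Place at column 6.
Row 6: attacked by (1,3)→{3}; (2,6)→{2,6}; (3,2)→{2,5}; (4,5)→{3,5}; (5,1)→{1,2}. Safe: 4. Place at column 4.
Columns [3, 6, 2, 5, 1, 4], r−c [-2, -4, 1, -1, 4, 2], r+c [4, 8, 5, 9, 6, 10] are all distinct, so no two queens attack.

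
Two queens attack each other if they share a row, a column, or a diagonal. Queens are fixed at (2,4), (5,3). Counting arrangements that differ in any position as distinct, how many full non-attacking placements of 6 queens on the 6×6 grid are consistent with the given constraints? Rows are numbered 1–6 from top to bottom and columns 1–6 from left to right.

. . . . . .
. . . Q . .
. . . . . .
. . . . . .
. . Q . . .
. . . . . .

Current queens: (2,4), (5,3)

Branch on row 1: col 1 → 0; col 2 → 1; col 6 → 0.
Sum: 0 + 1 + 0 = 1.

1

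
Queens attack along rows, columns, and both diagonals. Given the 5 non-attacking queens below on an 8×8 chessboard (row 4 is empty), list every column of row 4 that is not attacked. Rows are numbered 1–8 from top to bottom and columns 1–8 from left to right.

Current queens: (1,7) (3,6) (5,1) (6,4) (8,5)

(1,7) attacks row 4 at column 7 and diagonals 4.
(3,6) attacks row 4 at column 6 and diagonals 5, 7.
(5,1) attacks row 4 at column 1 and diagonals 2.
(6,4) attacks row 4 at column 4 and diagonals 2, 6.
(8,5) attacks row 4 at column 5 and diagonals 1.
Attacked columns: {1, 2, 4, 5, 6, 7}. Safe: {3, 8}.

columns 3, 8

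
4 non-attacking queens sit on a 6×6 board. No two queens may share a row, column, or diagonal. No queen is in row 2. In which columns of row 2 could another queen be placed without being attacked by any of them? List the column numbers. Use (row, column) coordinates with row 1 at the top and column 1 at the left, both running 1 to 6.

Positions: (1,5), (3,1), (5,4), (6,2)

columns 3

(1,5) attacks row 2 at column 5 and diagonals 4, 6.
(3,1) attacks row 2 at column 1 and diagonals 2.
(5,4) attacks row 2 at column 4 and diagonals 1.
(6,2) attacks row 2 at column 2 and diagonals 6.
Attacked columns: {1, 2, 4, 5, 6}. Safe: {3}.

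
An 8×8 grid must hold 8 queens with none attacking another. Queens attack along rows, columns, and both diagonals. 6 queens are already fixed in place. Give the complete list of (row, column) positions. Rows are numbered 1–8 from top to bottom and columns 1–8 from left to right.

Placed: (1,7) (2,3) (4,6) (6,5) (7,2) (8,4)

Row 3: attacked by (1,7)→{5,7}; (2,3)→{2,3,4}; (4,6)→{5,6,7}; (6,5)→{2,5,8}; (7,2)→{2,6}; (8,4)→{4}. Safe: 1. Place at column 1.
Row 5: attacked by (1,7)→{3,7}; (2,3)→{3,6}; (3,1)→{1,3}; (4,6)→{5,6,7}; (6,5)→{4,5,6}; (7,2)→{2,4}; (8,4)→{1,4,7}. Safe: 8. Place at column 8.
Columns [7, 3, 1, 6, 8, 5, 2, 4], r−c [-6, -1, 2, -2, -3, 1, 5, 4], r+c [8, 5, 4, 10, 13, 11, 9, 12] are all distinct, so no two queens attack.

(1,7) (2,3) (3,1) (4,6) (5,8) (6,5) (7,2) (8,4)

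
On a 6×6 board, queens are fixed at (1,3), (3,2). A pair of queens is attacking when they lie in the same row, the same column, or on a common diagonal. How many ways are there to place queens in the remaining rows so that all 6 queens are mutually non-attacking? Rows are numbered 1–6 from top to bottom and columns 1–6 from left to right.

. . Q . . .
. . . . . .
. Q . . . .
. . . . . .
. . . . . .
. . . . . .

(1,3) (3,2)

1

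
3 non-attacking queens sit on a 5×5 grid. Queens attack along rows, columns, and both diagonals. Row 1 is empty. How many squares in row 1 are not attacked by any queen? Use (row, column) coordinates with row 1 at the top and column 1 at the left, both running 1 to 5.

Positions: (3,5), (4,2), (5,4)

(3,5) attacks row 1 at column 5 and diagonals 3.
(4,2) attacks row 1 at column 2 and diagonals 5.
(5,4) attacks row 1 at column 4.
Attacked columns: {2, 3, 4, 5}. Safe: {1}.

1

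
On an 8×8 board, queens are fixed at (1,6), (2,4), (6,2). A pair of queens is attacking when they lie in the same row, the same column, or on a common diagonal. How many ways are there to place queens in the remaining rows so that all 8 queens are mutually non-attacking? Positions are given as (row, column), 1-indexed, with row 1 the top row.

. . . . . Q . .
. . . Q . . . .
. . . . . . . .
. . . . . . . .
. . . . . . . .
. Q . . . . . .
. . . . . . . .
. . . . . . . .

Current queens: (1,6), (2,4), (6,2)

Branch on row 3: col 1 → 1; col 7 → 1.
Sum: 1 + 1 = 2.

2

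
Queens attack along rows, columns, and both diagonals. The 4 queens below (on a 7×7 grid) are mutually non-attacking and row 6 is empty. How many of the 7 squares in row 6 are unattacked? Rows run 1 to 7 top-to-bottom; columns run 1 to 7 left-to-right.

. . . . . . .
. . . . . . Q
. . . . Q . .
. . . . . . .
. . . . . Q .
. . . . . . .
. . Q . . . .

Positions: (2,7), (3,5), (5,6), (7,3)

1

(2,7) attacks row 6 at column 7 and diagonals 3.
(3,5) attacks row 6 at column 5 and diagonals 2.
(5,6) attacks row 6 at column 6 and diagonals 5, 7.
(7,3) attacks row 6 at column 3 and diagonals 2, 4.
Attacked columns: {2, 3, 4, 5, 6, 7}. Safe: {1}.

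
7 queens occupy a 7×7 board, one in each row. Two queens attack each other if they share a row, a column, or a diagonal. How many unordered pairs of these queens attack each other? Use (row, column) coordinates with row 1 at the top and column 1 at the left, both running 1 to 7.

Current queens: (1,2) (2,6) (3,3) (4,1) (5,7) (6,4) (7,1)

2

Same column: (4,1)–(7,1) (column 1).
Same diagonal: (2,6)–(7,1) (|2−7| = |6−1| = 5).
Total attacking pairs: 2.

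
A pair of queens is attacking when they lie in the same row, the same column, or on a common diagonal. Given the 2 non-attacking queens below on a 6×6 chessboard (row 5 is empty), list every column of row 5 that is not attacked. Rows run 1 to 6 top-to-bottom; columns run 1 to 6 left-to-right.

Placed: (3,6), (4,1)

(3,6) attacks row 5 at column 6 and diagonals 4.
(4,1) attacks row 5 at column 1 and diagonals 2.
Attacked columns: {1, 2, 4, 6}. Safe: {3, 5}.

columns 3, 5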